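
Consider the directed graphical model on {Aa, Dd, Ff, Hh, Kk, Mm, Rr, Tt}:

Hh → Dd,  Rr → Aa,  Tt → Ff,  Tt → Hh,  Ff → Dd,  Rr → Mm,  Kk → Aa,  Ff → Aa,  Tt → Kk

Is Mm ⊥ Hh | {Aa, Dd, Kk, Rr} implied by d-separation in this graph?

Enumerating the 4 paths from Mm to Hh and testing each for blocking by {Aa, Dd, Kk, Rr}:
Path 1: Mm ← Rr → Aa ← Ff ← Tt → Hh
  Rr is a fork here and Rr is conditioned on, so the path is blocked at Rr.
Path 2: Mm ← Rr → Aa ← Ff → Dd ← Hh
  Rr is a fork here and Rr is conditioned on, so the path is blocked at Rr.
Path 3: Mm ← Rr → Aa ← Kk ← Tt → Ff → Dd ← Hh
  Rr is a fork here and Rr is conditioned on, so the path is blocked at Rr.
Path 4: Mm ← Rr → Aa ← Kk ← Tt → Hh
  Rr is a fork here and Rr is conditioned on, so the path is blocked at Rr.
All paths are blocked; Mm ⊥ Hh | {Aa, Dd, Kk, Rr} holds.

Yes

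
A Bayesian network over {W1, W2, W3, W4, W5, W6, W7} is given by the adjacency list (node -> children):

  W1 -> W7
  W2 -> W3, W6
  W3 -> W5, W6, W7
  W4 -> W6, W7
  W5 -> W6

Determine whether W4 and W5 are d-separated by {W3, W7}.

Yes — W4 and W5 are d-separated given {W3, W7}.

There are 6 undirected paths between W4 and W5; checking each against the conditioning set {W3, W7}:
  1. W4 → W7 ← W3 → W5 — W7:collider[open]; W3:fork[blocks] ⇒ blocked
  2. W4 → W7 ← W3 → W6 ← W5 — W7:collider[open]; W3:fork[blocks]; W6:collider[blocks] ⇒ blocked
  3. W4 → W7 ← W3 ← W2 → W6 ← W5 — W7:collider[open]; W3:chain[blocks]; W2:fork[open]; W6:collider[blocks] ⇒ blocked
  4. W4 → W6 ← W5 — W6:collider[blocks] ⇒ blocked
  5. W4 → W6 ← W3 → W5 — W6:collider[blocks]; W3:fork[blocks] ⇒ blocked
  6. W4 → W6 ← W2 → W3 → W5 — W6:collider[blocks]; W2:fork[open]; W3:chain[blocks] ⇒ blocked
Every path is blocked, so W4 and W5 are d-separated given {W3, W7}.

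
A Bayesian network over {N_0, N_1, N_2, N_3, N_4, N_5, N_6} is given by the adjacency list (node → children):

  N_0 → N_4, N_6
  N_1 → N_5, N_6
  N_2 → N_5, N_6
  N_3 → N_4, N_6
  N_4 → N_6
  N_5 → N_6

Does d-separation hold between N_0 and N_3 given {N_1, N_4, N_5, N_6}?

4 paths connect N_0 and N_3; each must be blocked for d-separation to hold:
Path 1: N_0 → N_4 ← N_3
  N_4 is a collider and N_4 is conditioned on, which opens it — no node blocks this path, so it is active.
Path 2: N_0 → N_4 → N_6 ← N_3
  N_4 is a chain here and N_4 is conditioned on, so the path is blocked at N_4.
Path 3: N_0 → N_6 ← N_4 ← N_3
  N_4 is a chain here and N_4 is conditioned on, so the path is blocked at N_4.
Path 4: N_0 → N_6 ← N_3
  N_6 is a collider and N_6 is conditioned on, which opens it — no node blocks this path, so it is active.
Since the path N_0 → N_4 ← N_3 is active, N_0 and N_3 are not d-separated given {N_1, N_4, N_5, N_6}.

No — N_0 and N_3 are not d-separated given {N_1, N_4, N_5, N_6}.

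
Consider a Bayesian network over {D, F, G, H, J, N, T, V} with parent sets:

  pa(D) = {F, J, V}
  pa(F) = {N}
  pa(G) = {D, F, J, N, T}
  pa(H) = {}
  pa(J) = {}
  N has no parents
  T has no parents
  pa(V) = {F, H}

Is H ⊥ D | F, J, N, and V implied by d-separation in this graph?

We examine all 6 paths between H and D:
Path 1: H → V → D
  V is a chain here and V is conditioned on, so the path is blocked at V.
Path 2: H → V ← F ← N → G ← J → D
  F is a chain here and F is conditioned on, so the path is blocked at F.
Path 3: H → V ← F ← N → G ← D
  F is a chain here and F is conditioned on, so the path is blocked at F.
Path 4: H → V ← F → D
  F is a fork here and F is conditioned on, so the path is blocked at F.
Path 5: H → V ← F → G ← J → D
  F is a fork here and F is conditioned on, so the path is blocked at F.
Path 6: H → V ← F → G ← D
  F is a fork here and F is conditioned on, so the path is blocked at F.
All paths are blocked; H ⊥ D | {F, J, N, V} holds.

Yes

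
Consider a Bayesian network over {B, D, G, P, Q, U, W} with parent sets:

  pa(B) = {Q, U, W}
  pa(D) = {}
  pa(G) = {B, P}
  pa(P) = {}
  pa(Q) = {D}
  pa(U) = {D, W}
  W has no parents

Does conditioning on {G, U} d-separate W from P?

No

Enumerating the 3 paths from W to P and testing each for blocking by {G, U}:
Path 1: W → B → G ← P
  B is a chain and B is not conditioned on; G is a collider and G is conditioned on, which opens it — no node blocks this path, so it is active.
Path 2: W → U → B → G ← P
  U is a chain here and U is conditioned on, so the path is blocked at U.
Path 3: W → U ← D → Q → B → G ← P
  U is a collider and U is conditioned on, which opens it; D is a fork and D is not conditioned on; Q is a chain and Q is not conditioned on; B is a chain and B is not conditioned on; G is a collider and G is conditioned on, which opens it — no node blocks this path, so it is active.
Since the path W → B → G ← P is active, W and P are not d-separated given {G, U}.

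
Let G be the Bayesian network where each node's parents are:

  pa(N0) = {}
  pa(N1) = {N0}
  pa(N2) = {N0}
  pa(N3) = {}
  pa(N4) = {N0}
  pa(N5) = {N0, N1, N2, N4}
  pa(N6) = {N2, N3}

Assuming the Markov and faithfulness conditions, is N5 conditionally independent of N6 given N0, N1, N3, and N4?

No — N5 and N6 are not d-separated given {N0, N1, N3, N4}.

4 paths connect N5 and N6; each must be blocked for d-separation to hold:
Path 1: N5 ← N0 → N2 → N6
  N0 is a fork here and N0 is conditioned on, so the path is blocked at N0.
Path 2: N5 ← N2 → N6
  N2 is a fork and N2 is not conditioned on — no node blocks this path, so it is active.
Path 3: N5 ← N4 ← N0 → N2 → N6
  N4 is a chain here and N4 is conditioned on, so the path is blocked at N4.
Path 4: N5 ← N1 ← N0 → N2 → N6
  N1 is a chain here and N1 is conditioned on, so the path is blocked at N1.
Since the path N5 ← N2 → N6 is active, N5 and N6 are not d-separated given {N0, N1, N3, N4}.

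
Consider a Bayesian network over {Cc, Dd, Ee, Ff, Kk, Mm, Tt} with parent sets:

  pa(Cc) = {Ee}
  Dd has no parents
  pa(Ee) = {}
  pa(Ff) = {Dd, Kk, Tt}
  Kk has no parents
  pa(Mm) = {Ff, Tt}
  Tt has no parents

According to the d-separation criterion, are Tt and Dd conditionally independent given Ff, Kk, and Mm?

We examine all 2 paths between Tt and Dd:
Path 1: Tt → Mm ← Ff ← Dd
  Ff is a chain here and Ff is conditioned on, so the path is blocked at Ff.
Path 2: Tt → Ff ← Dd
  Ff is a collider and Ff is conditioned on, which opens it — no node blocks this path, so it is active.
At least one path is unblocked, so d-separation fails.

No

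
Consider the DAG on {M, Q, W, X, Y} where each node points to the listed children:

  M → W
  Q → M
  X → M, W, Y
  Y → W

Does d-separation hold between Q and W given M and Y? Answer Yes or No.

No

3 paths connect Q and W; each must be blocked for d-separation to hold:
Path 1: Q → M → W
  M is a chain here and M is conditioned on, so the path is blocked at M.
Path 2: Q → M ← X → W
  M is a collider and M is conditioned on, which opens it; X is a fork and X is not conditioned on — no node blocks this path, so it is active.
Path 3: Q → M ← X → Y → W
  Y is a chain here and Y is conditioned on, so the path is blocked at Y.
Since the path Q → M ← X → W is active, Q and W are not d-separated given {M, Y}.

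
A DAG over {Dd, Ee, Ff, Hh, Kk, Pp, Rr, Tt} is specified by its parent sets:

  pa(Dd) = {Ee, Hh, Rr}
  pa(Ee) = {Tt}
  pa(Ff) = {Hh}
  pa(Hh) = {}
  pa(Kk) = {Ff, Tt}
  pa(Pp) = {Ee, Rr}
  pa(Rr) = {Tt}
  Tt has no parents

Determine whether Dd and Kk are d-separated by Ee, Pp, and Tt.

No

5 paths connect Dd and Kk; each must be blocked for d-separation to hold:
  1. Dd ← Rr → Pp ← Ee ← Tt → Kk — Rr:fork[open]; Pp:collider[open]; Ee:chain[blocks]; Tt:fork[blocks] ⇒ blocked
  2. Dd ← Rr ← Tt → Kk — Rr:chain[open]; Tt:fork[blocks] ⇒ blocked
  3. Dd ← Ee → Pp ← Rr ← Tt → Kk — Ee:fork[blocks]; Pp:collider[open]; Rr:chain[open]; Tt:fork[blocks] ⇒ blocked
  4. Dd ← Ee ← Tt → Kk — Ee:chain[blocks]; Tt:fork[blocks] ⇒ blocked
  5. Dd ← Hh → Ff → Kk — Hh:fork[open]; Ff:chain[open] ⇒ active
Because an active path exists, Dd and Kk are not d-separated.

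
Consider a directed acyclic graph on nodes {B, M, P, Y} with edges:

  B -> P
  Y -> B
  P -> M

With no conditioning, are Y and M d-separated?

No — Y and M are not d-separated given ∅.

Only one path connects Y and M:
Path 1: Y → B → P → M
  B is a chain and B is not conditioned on; P is a chain and P is not conditioned on — no node blocks this path, so it is active.
At least one path is unblocked, so d-separation fails.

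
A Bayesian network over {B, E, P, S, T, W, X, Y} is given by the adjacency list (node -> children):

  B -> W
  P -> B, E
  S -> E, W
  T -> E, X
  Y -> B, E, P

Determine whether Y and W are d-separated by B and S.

There are 6 undirected paths between Y and W; checking each against the conditioning set {B, S}:
  1. Y → B ← P → E ← S → W — B:collider[open]; P:fork[open]; E:collider[blocks]; S:fork[blocks] ⇒ blocked
  2. Y → B → W — B:chain[blocks] ⇒ blocked
  3. Y → E ← S → W — E:collider[blocks]; S:fork[blocks] ⇒ blocked
  4. Y → E ← P → B → W — E:collider[blocks]; P:fork[open]; B:chain[blocks] ⇒ blocked
  5. Y → P → B → W — P:chain[open]; B:chain[blocks] ⇒ blocked
  6. Y → P → E ← S → W — P:chain[open]; E:collider[blocks]; S:fork[blocks] ⇒ blocked
Every path is blocked, so Y and W are d-separated given {B, S}.

Yes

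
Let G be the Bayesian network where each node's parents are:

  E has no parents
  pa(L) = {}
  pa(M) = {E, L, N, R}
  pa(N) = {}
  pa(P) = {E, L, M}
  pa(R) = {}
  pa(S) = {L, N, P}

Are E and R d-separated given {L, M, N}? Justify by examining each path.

6 paths connect E and R; each must be blocked for d-separation to hold:
Path 1: E → M ← R
  M is a collider and M is conditioned on, which opens it — no node blocks this path, so it is active.
Path 2: E → P → S ← N → M ← R
  S is a collider here and neither S nor any of its descendants is conditioned on, so the collider stays closed — the path is blocked at S.
Path 3: E → P → S ← L → M ← R
  S is a collider here and neither S nor any of its descendants is conditioned on, so the collider stays closed — the path is blocked at S.
Path 4: E → P ← L → S ← N → M ← R
  P is a collider here and neither P nor any of its descendants is conditioned on, so the collider stays closed — the path is blocked at P.
Path 5: E → P ← L → M ← R
  P is a collider here and neither P nor any of its descendants is conditioned on, so the collider stays closed — the path is blocked at P.
Path 6: E → P ← M ← R
  P is a collider here and neither P nor any of its descendants is conditioned on, so the collider stays closed — the path is blocked at P.
Because an active path exists, E and R are not d-separated.

No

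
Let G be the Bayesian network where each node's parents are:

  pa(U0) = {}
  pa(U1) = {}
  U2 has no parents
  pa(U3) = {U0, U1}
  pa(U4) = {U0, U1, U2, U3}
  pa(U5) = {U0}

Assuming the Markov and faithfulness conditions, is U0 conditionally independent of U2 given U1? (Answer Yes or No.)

We examine all 3 paths between U0 and U2:
Path 1: U0 → U4 ← U2
  U4 is a collider here and neither U4 nor any of its descendants is conditioned on, so the collider stays closed — the path is blocked at U4.
Path 2: U0 → U3 → U4 ← U2
  U4 is a collider here and neither U4 nor any of its descendants is conditioned on, so the collider stays closed — the path is blocked at U4.
Path 3: U0 → U3 ← U1 → U4 ← U2
  U3 is a collider here and neither U3 nor any of its descendants is conditioned on, so the collider stays closed — the path is blocked at U3.
Every path is blocked, so U0 and U2 are d-separated given {U1}.

Yes — U0 and U2 are d-separated given {U1}.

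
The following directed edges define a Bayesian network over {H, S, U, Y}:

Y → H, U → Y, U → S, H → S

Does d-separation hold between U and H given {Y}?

Enumerating the 2 paths from U to H and testing each for blocking by {Y}:
  1. U → S ← H — S:collider[blocks] ⇒ blocked
  2. U → Y → H — Y:chain[blocks] ⇒ blocked
Every path is blocked, so U and H are d-separated given {Y}.

Yes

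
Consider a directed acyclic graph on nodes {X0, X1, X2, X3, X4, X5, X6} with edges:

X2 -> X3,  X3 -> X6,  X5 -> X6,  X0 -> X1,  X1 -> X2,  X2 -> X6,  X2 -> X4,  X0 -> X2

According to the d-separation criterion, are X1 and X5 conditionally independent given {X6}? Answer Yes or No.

No

4 paths connect X1 and X5; each must be blocked for d-separation to hold:
Path 1: X1 → X2 → X3 → X6 ← X5
  X2 is a chain and X2 is not conditioned on; X3 is a chain and X3 is not conditioned on; X6 is a collider and X6 is conditioned on, which opens it — no node blocks this path, so it is active.
Path 2: X1 → X2 → X6 ← X5
  X2 is a chain and X2 is not conditioned on; X6 is a collider and X6 is conditioned on, which opens it — no node blocks this path, so it is active.
Path 3: X1 ← X0 → X2 → X3 → X6 ← X5
  X0 is a fork and X0 is not conditioned on; X2 is a chain and X2 is not conditioned on; X3 is a chain and X3 is not conditioned on; X6 is a collider and X6 is conditioned on, which opens it — no node blocks this path, so it is active.
Path 4: X1 ← X0 → X2 → X6 ← X5
  X0 is a fork and X0 is not conditioned on; X2 is a chain and X2 is not conditioned on; X6 is a collider and X6 is conditioned on, which opens it — no node blocks this path, so it is active.
At least one path is unblocked, so d-separation fails.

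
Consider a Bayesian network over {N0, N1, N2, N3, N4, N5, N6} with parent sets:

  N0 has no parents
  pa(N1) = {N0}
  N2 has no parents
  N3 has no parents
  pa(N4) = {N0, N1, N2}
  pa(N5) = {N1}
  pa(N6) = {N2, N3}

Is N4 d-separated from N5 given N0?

We examine all 2 paths between N4 and N5:
Path 1: N4 ← N1 → N5
  N1 is a fork and N1 is not conditioned on — no node blocks this path, so it is active.
Path 2: N4 ← N0 → N1 → N5
  N0 is a fork here and N0 is conditioned on, so the path is blocked at N0.
At least one path is unblocked, so d-separation fails.

No — N4 and N5 are not d-separated given {N0}.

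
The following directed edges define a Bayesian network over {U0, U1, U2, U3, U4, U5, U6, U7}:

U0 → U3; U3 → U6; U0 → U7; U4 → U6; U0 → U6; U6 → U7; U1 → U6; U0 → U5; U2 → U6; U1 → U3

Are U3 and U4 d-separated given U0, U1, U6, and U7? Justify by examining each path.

We examine all 4 paths between U3 and U4:
Path 1: U3 → U6 ← U4
  U6 is a collider and U6 is conditioned on, which opens it — no node blocks this path, so it is active.
Path 2: U3 ← U0 → U6 ← U4
  U0 is a fork here and U0 is conditioned on, so the path is blocked at U0.
Path 3: U3 ← U0 → U7 ← U6 ← U4
  U0 is a fork here and U0 is conditioned on, so the path is blocked at U0.
Path 4: U3 ← U1 → U6 ← U4
  U1 is a fork here and U1 is conditioned on, so the path is blocked at U1.
Because an active path exists, U3 and U4 are not d-separated.

No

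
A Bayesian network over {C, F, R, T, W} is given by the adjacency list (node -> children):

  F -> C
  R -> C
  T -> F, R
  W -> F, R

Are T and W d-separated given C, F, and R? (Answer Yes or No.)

No — T and W are not d-separated given {C, F, R}.

4 paths connect T and W; each must be blocked for d-separation to hold:
Path 1: T → R → C ← F ← W
  R is a chain here and R is conditioned on, so the path is blocked at R.
Path 2: T → R ← W
  R is a collider and R is conditioned on, which opens it — no node blocks this path, so it is active.
Path 3: T → F → C ← R ← W
  F is a chain here and F is conditioned on, so the path is blocked at F.
Path 4: T → F ← W
  F is a collider and F is conditioned on, which opens it — no node blocks this path, so it is active.
Because an active path exists, T and W are not d-separated.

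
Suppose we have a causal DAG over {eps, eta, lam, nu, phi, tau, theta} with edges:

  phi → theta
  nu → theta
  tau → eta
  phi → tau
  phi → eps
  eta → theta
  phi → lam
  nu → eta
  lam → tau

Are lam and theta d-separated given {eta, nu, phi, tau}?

6 paths connect lam and theta; each must be blocked for d-separation to hold:
Path 1: lam → tau ← phi → theta
  phi is a fork here and phi is conditioned on, so the path is blocked at phi.
Path 2: lam → tau → eta → theta
  tau is a chain here and tau is conditioned on, so the path is blocked at tau.
Path 3: lam → tau → eta ← nu → theta
  tau is a chain here and tau is conditioned on, so the path is blocked at tau.
Path 4: lam ← phi → tau → eta → theta
  phi is a fork here and phi is conditioned on, so the path is blocked at phi.
Path 5: lam ← phi → tau → eta ← nu → theta
  phi is a fork here and phi is conditioned on, so the path is blocked at phi.
Path 6: lam ← phi → theta
  phi is a fork here and phi is conditioned on, so the path is blocked at phi.
Since every path is blocked, d-separation holds.

Yes — lam and theta are d-separated given {eta, nu, phi, tau}.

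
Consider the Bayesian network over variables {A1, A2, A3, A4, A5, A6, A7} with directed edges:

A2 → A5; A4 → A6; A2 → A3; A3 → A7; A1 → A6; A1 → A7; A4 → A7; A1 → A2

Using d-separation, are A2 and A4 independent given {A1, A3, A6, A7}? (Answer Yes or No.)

We examine all 4 paths between A2 and A4:
  1. A2 ← A1 → A6 ← A4 — A1:fork[blocks]; A6:collider[open] ⇒ blocked
  2. A2 ← A1 → A7 ← A4 — A1:fork[blocks]; A7:collider[open] ⇒ blocked
  3. A2 → A3 → A7 ← A4 — A3:chain[blocks]; A7:collider[open] ⇒ blocked
  4. A2 → A3 → A7 ← A1 → A6 ← A4 — A3:chain[blocks]; A7:collider[open]; A1:fork[blocks]; A6:collider[open] ⇒ blocked
Since every path is blocked, d-separation holds.

Yes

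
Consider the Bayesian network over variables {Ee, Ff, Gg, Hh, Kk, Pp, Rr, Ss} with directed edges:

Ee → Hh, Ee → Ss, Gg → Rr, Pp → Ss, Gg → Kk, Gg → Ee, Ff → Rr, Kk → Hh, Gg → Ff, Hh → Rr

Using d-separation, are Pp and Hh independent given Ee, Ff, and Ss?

Yes

We examine all 4 paths between Pp and Hh:
Path 1: Pp → Ss ← Ee ← Gg → Ff → Rr ← Hh
  Ee is a chain here and Ee is conditioned on, so the path is blocked at Ee.
Path 2: Pp → Ss ← Ee ← Gg → Rr ← Hh
  Ee is a chain here and Ee is conditioned on, so the path is blocked at Ee.
Path 3: Pp → Ss ← Ee ← Gg → Kk → Hh
  Ee is a chain here and Ee is conditioned on, so the path is blocked at Ee.
Path 4: Pp → Ss ← Ee → Hh
  Ee is a fork here and Ee is conditioned on, so the path is blocked at Ee.
Since every path is blocked, d-separation holds.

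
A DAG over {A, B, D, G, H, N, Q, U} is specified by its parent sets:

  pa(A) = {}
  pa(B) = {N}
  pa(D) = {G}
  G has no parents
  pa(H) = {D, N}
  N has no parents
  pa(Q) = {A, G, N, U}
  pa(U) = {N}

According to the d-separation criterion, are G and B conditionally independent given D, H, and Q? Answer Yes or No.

No

We examine all 3 paths between G and B:
  1. G → Q ← N → B — Q:collider[open]; N:fork[open] ⇒ active
  2. G → Q ← U ← N → B — Q:collider[open]; U:chain[open]; N:fork[open] ⇒ active
  3. G → D → H ← N → B — D:chain[blocks]; H:collider[open]; N:fork[open] ⇒ blocked
At least one path is unblocked, so d-separation fails.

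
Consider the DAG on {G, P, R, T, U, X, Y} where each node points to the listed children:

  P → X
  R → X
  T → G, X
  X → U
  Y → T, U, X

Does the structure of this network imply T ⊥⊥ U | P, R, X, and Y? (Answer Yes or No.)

There are 4 undirected paths between T and U; checking each against the conditioning set {P, R, X, Y}:
Path 1: T ← Y → X → U
  Y is a fork here and Y is conditioned on, so the path is blocked at Y.
Path 2: T ← Y → U
  Y is a fork here and Y is conditioned on, so the path is blocked at Y.
Path 3: T → X ← Y → U
  Y is a fork here and Y is conditioned on, so the path is blocked at Y.
Path 4: T → X → U
  X is a chain here and X is conditioned on, so the path is blocked at X.
All paths are blocked; T ⊥ U | {P, R, X, Y} holds.

Yes — T and U are d-separated given {P, R, X, Y}.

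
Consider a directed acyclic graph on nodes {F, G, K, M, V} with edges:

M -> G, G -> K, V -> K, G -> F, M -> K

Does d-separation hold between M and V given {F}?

Yes — M and V are d-separated given {F}.

Enumerating the 2 paths from M to V and testing each for blocking by {F}:
Path 1: M → G → K ← V
  K is a collider here and neither K nor any of its descendants is conditioned on, so the collider stays closed — the path is blocked at K.
Path 2: M → K ← V
  K is a collider here and neither K nor any of its descendants is conditioned on, so the collider stays closed — the path is blocked at K.
All paths are blocked; M ⊥ V | {F} holds.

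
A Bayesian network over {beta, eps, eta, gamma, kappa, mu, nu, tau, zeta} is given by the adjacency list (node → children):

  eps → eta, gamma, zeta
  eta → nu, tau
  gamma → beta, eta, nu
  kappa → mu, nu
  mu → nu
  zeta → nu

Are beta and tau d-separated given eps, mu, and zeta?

No

There are 5 undirected paths between beta and tau; checking each against the conditioning set {eps, mu, zeta}:
Path 1: beta ← gamma → eta → tau
  gamma is a fork and gamma is not conditioned on; eta is a chain and eta is not conditioned on — no node blocks this path, so it is active.
Path 2: beta ← gamma → nu ← zeta ← eps → eta → tau
  nu is a collider here and neither nu nor any of its descendants is conditioned on, so the collider stays closed — the path is blocked at nu.
Path 3: beta ← gamma → nu ← eta → tau
  nu is a collider here and neither nu nor any of its descendants is conditioned on, so the collider stays closed — the path is blocked at nu.
Path 4: beta ← gamma ← eps → zeta → nu ← eta → tau
  eps is a fork here and eps is conditioned on, so the path is blocked at eps.
Path 5: beta ← gamma ← eps → eta → tau
  eps is a fork here and eps is conditioned on, so the path is blocked at eps.
Since the path beta ← gamma → eta → tau is active, beta and tau are not d-separated given {eps, mu, zeta}.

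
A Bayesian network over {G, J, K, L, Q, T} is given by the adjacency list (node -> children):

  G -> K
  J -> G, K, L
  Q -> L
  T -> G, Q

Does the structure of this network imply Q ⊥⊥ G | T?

Yes

We examine all 3 paths between Q and G:
  1. Q ← T → G — T:fork[blocks] ⇒ blocked
  2. Q → L ← J → K ← G — L:collider[blocks]; J:fork[open]; K:collider[blocks] ⇒ blocked
  3. Q → L ← J → G — L:collider[blocks]; J:fork[open] ⇒ blocked
Every path is blocked, so Q and G are d-separated given {T}.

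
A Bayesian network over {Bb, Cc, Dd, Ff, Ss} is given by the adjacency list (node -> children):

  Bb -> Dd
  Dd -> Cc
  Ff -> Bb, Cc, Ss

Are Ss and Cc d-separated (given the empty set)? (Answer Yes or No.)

We examine all 2 paths between Ss and Cc:
Path 1: Ss ← Ff → Bb → Dd → Cc
  Ff is a fork and Ff is not conditioned on; Bb is a chain and Bb is not conditioned on; Dd is a chain and Dd is not conditioned on — no node blocks this path, so it is active.
Path 2: Ss ← Ff → Cc
  Ff is a fork and Ff is not conditioned on — no node blocks this path, so it is active.
Because an active path exists, Ss and Cc are not d-separated.

No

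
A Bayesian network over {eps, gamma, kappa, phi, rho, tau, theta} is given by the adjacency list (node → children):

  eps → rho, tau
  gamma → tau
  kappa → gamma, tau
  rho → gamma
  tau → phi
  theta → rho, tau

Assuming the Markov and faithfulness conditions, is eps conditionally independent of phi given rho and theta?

No — eps and phi are not d-separated given {rho, theta}.

We examine all 4 paths between eps and phi:
Path 1: eps → rho → gamma ← kappa → tau → phi
  rho is a chain here and rho is conditioned on, so the path is blocked at rho.
Path 2: eps → rho → gamma → tau → phi
  rho is a chain here and rho is conditioned on, so the path is blocked at rho.
Path 3: eps → rho ← theta → tau → phi
  theta is a fork here and theta is conditioned on, so the path is blocked at theta.
Path 4: eps → tau → phi
  tau is a chain and tau is not conditioned on — no node blocks this path, so it is active.
Since the path eps → tau → phi is active, eps and phi are not d-separated given {rho, theta}.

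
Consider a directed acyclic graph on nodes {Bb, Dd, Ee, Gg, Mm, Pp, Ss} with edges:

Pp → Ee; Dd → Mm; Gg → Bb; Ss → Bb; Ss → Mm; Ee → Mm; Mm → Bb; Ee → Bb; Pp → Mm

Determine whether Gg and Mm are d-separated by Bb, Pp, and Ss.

No

We examine all 4 paths between Gg and Mm:
Path 1: Gg → Bb ← Ee → Mm
  Bb is a collider and Bb is conditioned on, which opens it; Ee is a fork and Ee is not conditioned on — no node blocks this path, so it is active.
Path 2: Gg → Bb ← Ee ← Pp → Mm
  Pp is a fork here and Pp is conditioned on, so the path is blocked at Pp.
Path 3: Gg → Bb ← Ss → Mm
  Ss is a fork here and Ss is conditioned on, so the path is blocked at Ss.
Path 4: Gg → Bb ← Mm
  Bb is a collider and Bb is conditioned on, which opens it — no node blocks this path, so it is active.
At least one path is unblocked, so d-separation fails.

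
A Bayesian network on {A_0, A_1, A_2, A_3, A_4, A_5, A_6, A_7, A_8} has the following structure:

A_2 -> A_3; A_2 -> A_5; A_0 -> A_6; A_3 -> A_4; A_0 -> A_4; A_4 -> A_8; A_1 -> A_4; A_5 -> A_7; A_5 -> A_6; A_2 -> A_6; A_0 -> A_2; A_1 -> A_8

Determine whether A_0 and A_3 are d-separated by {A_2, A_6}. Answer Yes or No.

Enumerating the 4 paths from A_0 to A_3 and testing each for blocking by {A_2, A_6}:
  1. A_0 → A_4 ← A_3 — A_4:collider[blocks] ⇒ blocked
  2. A_0 → A_6 ← A_5 ← A_2 → A_3 — A_6:collider[open]; A_5:chain[open]; A_2:fork[blocks] ⇒ blocked
  3. A_0 → A_6 ← A_2 → A_3 — A_6:collider[open]; A_2:fork[blocks] ⇒ blocked
  4. A_0 → A_2 → A_3 — A_2:chain[blocks] ⇒ blocked
Since every path is blocked, d-separation holds.

Yes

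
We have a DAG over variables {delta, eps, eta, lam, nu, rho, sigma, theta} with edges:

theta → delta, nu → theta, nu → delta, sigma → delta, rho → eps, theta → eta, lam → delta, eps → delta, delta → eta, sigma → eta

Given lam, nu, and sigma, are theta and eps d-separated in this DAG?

Enumerating the 4 paths from theta to eps and testing each for blocking by {lam, nu, sigma}:
  1. theta ← nu → delta ← eps — nu:fork[blocks]; delta:collider[blocks] ⇒ blocked
  2. theta → delta ← eps — delta:collider[blocks] ⇒ blocked
  3. theta → eta ← delta ← eps — eta:collider[blocks]; delta:chain[open] ⇒ blocked
  4. theta → eta ← sigma → delta ← eps — eta:collider[blocks]; sigma:fork[blocks]; delta:collider[blocks] ⇒ blocked
Every path is blocked, so theta and eps are d-separated given {lam, nu, sigma}.

Yes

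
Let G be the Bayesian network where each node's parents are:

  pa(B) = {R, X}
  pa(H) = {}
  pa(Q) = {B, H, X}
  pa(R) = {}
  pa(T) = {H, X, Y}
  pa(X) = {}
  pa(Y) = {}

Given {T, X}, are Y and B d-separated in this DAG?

We examine all 4 paths between Y and B:
  1. Y → T ← H → Q ← B — T:collider[open]; H:fork[open]; Q:collider[blocks] ⇒ blocked
  2. Y → T ← H → Q ← X → B — T:collider[open]; H:fork[open]; Q:collider[blocks]; X:fork[blocks] ⇒ blocked
  3. Y → T ← X → B — T:collider[open]; X:fork[blocks] ⇒ blocked
  4. Y → T ← X → Q ← B — T:collider[open]; X:fork[blocks]; Q:collider[blocks] ⇒ blocked
Every path is blocked, so Y and B are d-separated given {T, X}.

Yes — Y and B are d-separated given {T, X}.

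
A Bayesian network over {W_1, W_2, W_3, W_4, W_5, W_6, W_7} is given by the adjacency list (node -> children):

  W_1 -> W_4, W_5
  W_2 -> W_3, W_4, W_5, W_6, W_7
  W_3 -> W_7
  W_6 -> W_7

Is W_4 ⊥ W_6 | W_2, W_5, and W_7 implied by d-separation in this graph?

Yes

6 paths connect W_4 and W_6; each must be blocked for d-separation to hold:
Path 1: W_4 ← W_2 → W_6
  W_2 is a fork here and W_2 is conditioned on, so the path is blocked at W_2.
Path 2: W_4 ← W_2 → W_3 → W_7 ← W_6
  W_2 is a fork here and W_2 is conditioned on, so the path is blocked at W_2.
Path 3: W_4 ← W_2 → W_7 ← W_6
  W_2 is a fork here and W_2 is conditioned on, so the path is blocked at W_2.
Path 4: W_4 ← W_1 → W_5 ← W_2 → W_6
  W_2 is a fork here and W_2 is conditioned on, so the path is blocked at W_2.
Path 5: W_4 ← W_1 → W_5 ← W_2 → W_3 → W_7 ← W_6
  W_2 is a fork here and W_2 is conditioned on, so the path is blocked at W_2.
Path 6: W_4 ← W_1 → W_5 ← W_2 → W_7 ← W_6
  W_2 is a fork here and W_2 is conditioned on, so the path is blocked at W_2.
Every path is blocked, so W_4 and W_6 are d-separated given {W_2, W_5, W_7}.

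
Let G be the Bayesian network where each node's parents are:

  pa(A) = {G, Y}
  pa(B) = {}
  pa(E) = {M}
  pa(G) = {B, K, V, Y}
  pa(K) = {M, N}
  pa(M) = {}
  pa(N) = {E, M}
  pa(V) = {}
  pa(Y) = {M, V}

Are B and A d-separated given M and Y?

We examine all 6 paths between B and A:
Path 1: B → G ← V → Y → A
  G is a collider here and neither G nor any of its descendants is conditioned on, so the collider stays closed — the path is blocked at G.
Path 2: B → G → A
  G is a chain and G is not conditioned on — no node blocks this path, so it is active.
Path 3: B → G ← Y → A
  G is a collider here and neither G nor any of its descendants is conditioned on, so the collider stays closed — the path is blocked at G.
Path 4: B → G ← K ← M → Y → A
  G is a collider here and neither G nor any of its descendants is conditioned on, so the collider stays closed — the path is blocked at G.
Path 5: B → G ← K ← N ← E ← M → Y → A
  G is a collider here and neither G nor any of its descendants is conditioned on, so the collider stays closed — the path is blocked at G.
Path 6: B → G ← K ← N ← M → Y → A
  G is a collider here and neither G nor any of its descendants is conditioned on, so the collider stays closed — the path is blocked at G.
Since the path B → G → A is active, B and A are not d-separated given {M, Y}.

No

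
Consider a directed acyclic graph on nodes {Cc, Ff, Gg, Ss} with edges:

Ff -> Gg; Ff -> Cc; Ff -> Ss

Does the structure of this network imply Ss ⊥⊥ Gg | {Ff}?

Only one path connects Ss and Gg:
Path 1: Ss ← Ff → Gg
  Ff is a fork here and Ff is conditioned on, so the path is blocked at Ff.
Every path is blocked, so Ss and Gg are d-separated given {Ff}.

Yes — Ss and Gg are d-separated given {Ff}.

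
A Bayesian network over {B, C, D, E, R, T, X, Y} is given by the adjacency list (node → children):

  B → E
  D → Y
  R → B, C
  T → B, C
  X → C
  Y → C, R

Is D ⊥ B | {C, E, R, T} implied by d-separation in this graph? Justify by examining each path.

Yes

4 paths connect D and B; each must be blocked for d-separation to hold:
  1. D → Y → C ← T → B — Y:chain[open]; C:collider[open]; T:fork[blocks] ⇒ blocked
  2. D → Y → C ← R → B — Y:chain[open]; C:collider[open]; R:fork[blocks] ⇒ blocked
  3. D → Y → R → B — Y:chain[open]; R:chain[blocks] ⇒ blocked
  4. D → Y → R → C ← T → B — Y:chain[open]; R:chain[blocks]; C:collider[open]; T:fork[blocks] ⇒ blocked
Every path is blocked, so D and B are d-separated given {C, E, R, T}.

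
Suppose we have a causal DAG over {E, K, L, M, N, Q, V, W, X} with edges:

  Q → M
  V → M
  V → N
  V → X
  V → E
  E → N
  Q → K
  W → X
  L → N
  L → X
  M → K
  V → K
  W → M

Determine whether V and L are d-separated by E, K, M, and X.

No

There are 6 undirected paths between V and L; checking each against the conditioning set {E, K, M, X}:
  1. V → N ← L — N:collider[blocks] ⇒ blocked
  2. V → E → N ← L — E:chain[blocks]; N:collider[blocks] ⇒ blocked
  3. V → X ← L — X:collider[open] ⇒ active
  4. V → M ← W → X ← L — M:collider[open]; W:fork[open]; X:collider[open] ⇒ active
  5. V → K ← M ← W → X ← L — K:collider[open]; M:chain[blocks]; W:fork[open]; X:collider[open] ⇒ blocked
  6. V → K ← Q → M ← W → X ← L — K:collider[open]; Q:fork[open]; M:collider[open]; W:fork[open]; X:collider[open] ⇒ active
Because an active path exists, V and L are not d-separated.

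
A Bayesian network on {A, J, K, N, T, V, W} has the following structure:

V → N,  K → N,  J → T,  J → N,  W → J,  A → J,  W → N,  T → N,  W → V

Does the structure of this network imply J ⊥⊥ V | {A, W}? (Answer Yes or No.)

Yes

There are 6 undirected paths between J and V; checking each against the conditioning set {A, W}:
Path 1: J ← W → N ← V
  W is a fork here and W is conditioned on, so the path is blocked at W.
Path 2: J ← W → V
  W is a fork here and W is conditioned on, so the path is blocked at W.
Path 3: J → N ← W → V
  N is a collider here and neither N nor any of its descendants is conditioned on, so the collider stays closed — the path is blocked at N.
Path 4: J → N ← V
  N is a collider here and neither N nor any of its descendants is conditioned on, so the collider stays closed — the path is blocked at N.
Path 5: J → T → N ← W → V
  N is a collider here and neither N nor any of its descendants is conditioned on, so the collider stays closed — the path is blocked at N.
Path 6: J → T → N ← V
  N is a collider here and neither N nor any of its descendants is conditioned on, so the collider stays closed — the path is blocked at N.
Every path is blocked, so J and V are d-separated given {A, W}.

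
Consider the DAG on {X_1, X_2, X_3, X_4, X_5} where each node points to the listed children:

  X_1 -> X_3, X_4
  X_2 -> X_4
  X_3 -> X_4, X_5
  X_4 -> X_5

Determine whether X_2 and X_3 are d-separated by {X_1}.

Enumerating the 3 paths from X_2 to X_3 and testing each for blocking by {X_1}:
Path 1: X_2 → X_4 → X_5 ← X_3
  X_5 is a collider here and neither X_5 nor any of its descendants is conditioned on, so the collider stays closed — the path is blocked at X_5.
Path 2: X_2 → X_4 ← X_3
  X_4 is a collider here and neither X_4 nor any of its descendants is conditioned on, so the collider stays closed — the path is blocked at X_4.
Path 3: X_2 → X_4 ← X_1 → X_3
  X_4 is a collider here and neither X_4 nor any of its descendants is conditioned on, so the collider stays closed — the path is blocked at X_4.
All paths are blocked; X_2 ⊥ X_3 | {X_1} holds.

Yes — X_2 and X_3 are d-separated given {X_1}.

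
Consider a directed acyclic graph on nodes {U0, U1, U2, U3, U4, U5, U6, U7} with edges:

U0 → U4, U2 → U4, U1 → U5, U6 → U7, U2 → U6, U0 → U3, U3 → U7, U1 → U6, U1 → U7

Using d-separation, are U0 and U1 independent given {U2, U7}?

No — U0 and U1 are not d-separated given {U2, U7}.

4 paths connect U0 and U1; each must be blocked for d-separation to hold:
Path 1: U0 → U3 → U7 ← U6 ← U1
  U3 is a chain and U3 is not conditioned on; U7 is a collider and U7 is conditioned on, which opens it; U6 is a chain and U6 is not conditioned on — no node blocks this path, so it is active.
Path 2: U0 → U3 → U7 ← U1
  U3 is a chain and U3 is not conditioned on; U7 is a collider and U7 is conditioned on, which opens it — no node blocks this path, so it is active.
Path 3: U0 → U4 ← U2 → U6 → U7 ← U1
  U4 is a collider here and neither U4 nor any of its descendants is conditioned on, so the collider stays closed — the path is blocked at U4.
Path 4: U0 → U4 ← U2 → U6 ← U1
  U4 is a collider here and neither U4 nor any of its descendants is conditioned on, so the collider stays closed — the path is blocked at U4.
Since the path U0 → U3 → U7 ← U6 ← U1 is active, U0 and U1 are not d-separated given {U2, U7}.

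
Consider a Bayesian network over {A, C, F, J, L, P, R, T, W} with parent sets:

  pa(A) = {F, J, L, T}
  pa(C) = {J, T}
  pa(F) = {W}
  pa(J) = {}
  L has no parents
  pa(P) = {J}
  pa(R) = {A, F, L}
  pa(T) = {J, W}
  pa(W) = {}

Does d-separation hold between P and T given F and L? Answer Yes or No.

Enumerating the 6 paths from P to T and testing each for blocking by {F, L}:
  1. P ← J → T — J:fork[open] ⇒ active
  2. P ← J → C ← T — J:fork[open]; C:collider[blocks] ⇒ blocked
  3. P ← J → A ← T — J:fork[open]; A:collider[blocks] ⇒ blocked
  4. P ← J → A → R ← F ← W → T — J:fork[open]; A:chain[open]; R:collider[blocks]; F:chain[blocks]; W:fork[open] ⇒ blocked
  5. P ← J → A ← F ← W → T — J:fork[open]; A:collider[blocks]; F:chain[blocks]; W:fork[open] ⇒ blocked
  6. P ← J → A ← L → R ← F ← W → T — J:fork[open]; A:collider[blocks]; L:fork[blocks]; R:collider[blocks]; F:chain[blocks]; W:fork[open] ⇒ blocked
At least one path is unblocked, so d-separation fails.

No — P and T are not d-separated given {F, L}.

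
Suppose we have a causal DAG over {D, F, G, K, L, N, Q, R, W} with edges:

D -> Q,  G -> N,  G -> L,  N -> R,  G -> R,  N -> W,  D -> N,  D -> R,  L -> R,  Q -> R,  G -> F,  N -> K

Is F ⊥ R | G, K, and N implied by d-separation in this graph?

Enumerating the 5 paths from F to R and testing each for blocking by {G, K, N}:
  1. F ← G → L → R — G:fork[blocks]; L:chain[open] ⇒ blocked
  2. F ← G → N → R — G:fork[blocks]; N:chain[blocks] ⇒ blocked
  3. F ← G → N ← D → Q → R — G:fork[blocks]; N:collider[open]; D:fork[open]; Q:chain[open] ⇒ blocked
  4. F ← G → N ← D → R — G:fork[blocks]; N:collider[open]; D:fork[open] ⇒ blocked
  5. F ← G → R — G:fork[blocks] ⇒ blocked
All paths are blocked; F ⊥ R | {G, K, N} holds.

Yes — F and R are d-separated given {G, K, N}.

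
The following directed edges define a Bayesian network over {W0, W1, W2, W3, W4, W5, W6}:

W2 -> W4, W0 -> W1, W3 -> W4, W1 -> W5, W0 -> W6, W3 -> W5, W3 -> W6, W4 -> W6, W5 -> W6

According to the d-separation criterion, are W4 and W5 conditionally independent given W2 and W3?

There are 6 undirected paths between W4 and W5; checking each against the conditioning set {W2, W3}:
  1. W4 ← W3 → W6 ← W0 → W1 → W5 — W3:fork[blocks]; W6:collider[blocks]; W0:fork[open]; W1:chain[open] ⇒ blocked
  2. W4 ← W3 → W6 ← W5 — W3:fork[blocks]; W6:collider[blocks] ⇒ blocked
  3. W4 ← W3 → W5 — W3:fork[blocks] ⇒ blocked
  4. W4 → W6 ← W3 → W5 — W6:collider[blocks]; W3:fork[blocks] ⇒ blocked
  5. W4 → W6 ← W0 → W1 → W5 — W6:collider[blocks]; W0:fork[open]; W1:chain[open] ⇒ blocked
  6. W4 → W6 ← W5 — W6:collider[blocks] ⇒ blocked
All paths are blocked; W4 ⊥ W5 | {W2, W3} holds.

Yes — W4 and W5 are d-separated given {W2, W3}.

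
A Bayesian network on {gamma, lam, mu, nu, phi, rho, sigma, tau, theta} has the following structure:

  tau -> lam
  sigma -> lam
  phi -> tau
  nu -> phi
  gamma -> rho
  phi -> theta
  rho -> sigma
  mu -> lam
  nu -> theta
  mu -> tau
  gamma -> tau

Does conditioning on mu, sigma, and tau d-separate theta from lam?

Yes — theta and lam are d-separated given {mu, sigma, tau}.

6 paths connect theta and lam; each must be blocked for d-separation to hold:
  1. theta ← nu → phi → tau ← gamma → rho → sigma → lam — nu:fork[open]; phi:chain[open]; tau:collider[open]; gamma:fork[open]; rho:chain[open]; sigma:chain[blocks] ⇒ blocked
  2. theta ← nu → phi → tau → lam — nu:fork[open]; phi:chain[open]; tau:chain[blocks] ⇒ blocked
  3. theta ← nu → phi → tau ← mu → lam — nu:fork[open]; phi:chain[open]; tau:collider[open]; mu:fork[blocks] ⇒ blocked
  4. theta ← phi → tau ← gamma → rho → sigma → lam — phi:fork[open]; tau:collider[open]; gamma:fork[open]; rho:chain[open]; sigma:chain[blocks] ⇒ blocked
  5. theta ← phi → tau → lam — phi:fork[open]; tau:chain[blocks] ⇒ blocked
  6. theta ← phi → tau ← mu → lam — phi:fork[open]; tau:collider[open]; mu:fork[blocks] ⇒ blocked
All paths are blocked; theta ⊥ lam | {mu, sigma, tau} holds.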